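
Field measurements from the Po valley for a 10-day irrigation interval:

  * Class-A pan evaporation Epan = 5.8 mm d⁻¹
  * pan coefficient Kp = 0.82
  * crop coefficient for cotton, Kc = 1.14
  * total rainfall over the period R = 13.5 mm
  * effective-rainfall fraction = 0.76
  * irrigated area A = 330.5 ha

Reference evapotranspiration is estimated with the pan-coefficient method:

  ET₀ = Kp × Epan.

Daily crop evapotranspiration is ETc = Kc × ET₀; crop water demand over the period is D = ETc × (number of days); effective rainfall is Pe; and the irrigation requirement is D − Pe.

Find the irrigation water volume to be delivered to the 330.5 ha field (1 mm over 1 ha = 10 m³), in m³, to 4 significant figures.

ET₀ = 0.82 × 5.8 = 4.7560 mm/d
ETc = Kc × ET₀ = 1.14 × 4.7560 = 5.4218 mm/d
Crop demand D = ETc × 10 d = 5.4218 × 10 = 54.218 mm
Pe = 0.76 × 13.5 = 10.260 mm
D − Pe = 54.218 − 10.260 = 43.958 mm
Volume = 43.958 mm × 330.5 ha × 10 = 145281.2 m³

145300 m³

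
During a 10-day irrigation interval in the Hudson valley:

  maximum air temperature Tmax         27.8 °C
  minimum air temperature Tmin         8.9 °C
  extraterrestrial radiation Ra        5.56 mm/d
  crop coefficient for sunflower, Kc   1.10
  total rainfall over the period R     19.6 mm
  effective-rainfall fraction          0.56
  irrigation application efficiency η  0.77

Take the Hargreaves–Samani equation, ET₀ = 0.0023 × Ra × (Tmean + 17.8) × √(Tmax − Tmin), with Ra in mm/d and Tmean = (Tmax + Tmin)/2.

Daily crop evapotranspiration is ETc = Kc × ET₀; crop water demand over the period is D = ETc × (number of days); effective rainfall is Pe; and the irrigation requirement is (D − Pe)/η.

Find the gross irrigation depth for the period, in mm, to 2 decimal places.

14.46 mm

Tmean = (27.8 + 8.9)/2 = 18.35 °C
ET₀ = 0.0023 × 5.56 × (18.35 + 17.8) × √18.9 = 0.0023 × 5.56 × 36.15 × 4.3474 = 2.0097 mm/d
ETc = Kc × ET₀ = 1.10 × 2.0097 = 2.2107 mm/d
Crop demand D = ETc × 10 d = 2.2107 × 10 = 22.107 mm
Pe = 0.56 × 19.6 = 10.976 mm
D − Pe = 22.107 − 10.976 = 11.131 mm
Gross irrigation = 11.131 / 0.77 = 14.456 mm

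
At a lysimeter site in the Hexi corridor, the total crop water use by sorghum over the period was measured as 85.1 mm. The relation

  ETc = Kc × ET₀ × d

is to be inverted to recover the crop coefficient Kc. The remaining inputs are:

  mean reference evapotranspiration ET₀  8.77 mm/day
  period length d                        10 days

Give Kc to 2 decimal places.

0.97

ETc = Kc × ET₀ × d  ⇒  Kc = ETc / (ET₀ × d)
Kc = 85.1 / (8.77 × 10) = 85.1 / 87.70 = 0.9704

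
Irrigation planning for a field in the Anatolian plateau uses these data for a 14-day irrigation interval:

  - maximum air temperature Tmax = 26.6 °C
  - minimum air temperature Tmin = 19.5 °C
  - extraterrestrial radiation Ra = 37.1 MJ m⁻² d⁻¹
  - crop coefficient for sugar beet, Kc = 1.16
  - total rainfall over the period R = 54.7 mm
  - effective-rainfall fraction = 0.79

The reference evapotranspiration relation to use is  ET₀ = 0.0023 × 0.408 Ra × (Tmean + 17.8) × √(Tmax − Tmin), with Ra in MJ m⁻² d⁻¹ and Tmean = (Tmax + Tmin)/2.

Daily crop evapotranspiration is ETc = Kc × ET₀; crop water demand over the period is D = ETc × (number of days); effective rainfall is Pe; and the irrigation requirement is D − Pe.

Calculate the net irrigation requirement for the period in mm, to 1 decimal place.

Tmean = (26.6 + 19.5)/2 = 23.05 °C
0.408 Ra = 0.408 × 37.1 = 15.1368 mm/d equivalent
ET₀ = 0.0023 × 15.1368 × (23.05 + 17.8) × √7.1 = 0.0023 × 15.1368 × 40.85 × 2.6646 = 3.7895 mm/d
ETc = Kc × ET₀ = 1.16 × 3.7895 = 4.3958 mm/d
Crop demand D = ETc × 14 d = 4.3958 × 14 = 61.541 mm
Pe = 0.79 × 54.7 = 43.213 mm
D − Pe = 61.541 − 43.213 = 18.328 mm

18.3 mm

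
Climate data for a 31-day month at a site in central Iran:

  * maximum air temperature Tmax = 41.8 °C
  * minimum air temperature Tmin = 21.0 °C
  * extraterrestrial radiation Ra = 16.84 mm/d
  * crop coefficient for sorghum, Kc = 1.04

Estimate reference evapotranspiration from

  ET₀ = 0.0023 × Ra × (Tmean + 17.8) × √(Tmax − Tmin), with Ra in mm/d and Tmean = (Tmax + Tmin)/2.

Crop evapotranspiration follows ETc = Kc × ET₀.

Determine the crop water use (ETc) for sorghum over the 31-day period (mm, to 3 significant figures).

280 mm

Tmean = (41.8 + 21.0)/2 = 31.40 °C
ET₀ = 0.0023 × 16.84 × (31.40 + 17.8) × √20.8 = 0.0023 × 16.84 × 49.20 × 4.5607 = 8.6909 mm/d
ETc = Kc × ET₀ = 1.04 × 8.6909 = 9.0385 mm/d
Over 31 days: 9.0385 × 31 = 280.194 mm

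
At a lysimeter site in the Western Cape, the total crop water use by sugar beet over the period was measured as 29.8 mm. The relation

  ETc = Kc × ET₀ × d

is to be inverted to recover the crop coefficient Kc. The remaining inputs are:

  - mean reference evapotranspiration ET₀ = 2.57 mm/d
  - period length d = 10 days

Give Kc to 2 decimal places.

1.16

ETc = Kc × ET₀ × d  ⇒  Kc = ETc / (ET₀ × d)
Kc = 29.8 / (2.57 × 10) = 29.8 / 25.70 = 1.1595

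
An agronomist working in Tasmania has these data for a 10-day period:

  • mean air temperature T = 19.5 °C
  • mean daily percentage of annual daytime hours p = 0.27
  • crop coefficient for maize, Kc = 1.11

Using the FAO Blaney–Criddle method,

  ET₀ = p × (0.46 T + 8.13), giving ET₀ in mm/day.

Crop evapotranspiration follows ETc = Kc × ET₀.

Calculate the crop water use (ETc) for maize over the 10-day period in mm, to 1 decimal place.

ET₀ = 0.27 × (0.46 × 19.5 + 8.13) = 0.27 × 17.100 = 4.6170 mm/d
ETc = Kc × ET₀ = 1.11 × 4.6170 = 5.1249 mm/d
Over 10 days: 5.1249 × 10 = 51.249 mm

51.2 mm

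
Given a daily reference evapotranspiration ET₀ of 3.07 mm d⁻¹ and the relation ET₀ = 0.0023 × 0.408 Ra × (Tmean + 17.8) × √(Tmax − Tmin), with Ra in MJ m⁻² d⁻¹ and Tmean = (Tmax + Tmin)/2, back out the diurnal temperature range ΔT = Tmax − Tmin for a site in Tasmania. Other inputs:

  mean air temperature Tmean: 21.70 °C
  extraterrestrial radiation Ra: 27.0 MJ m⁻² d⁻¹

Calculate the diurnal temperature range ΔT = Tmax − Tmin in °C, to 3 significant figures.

9.41 °C

√ΔT = ET₀ / [0.0023 × 0.408 × Ra × (Tmean+17.8)] = 3.07 / (0.0023 × 11.0160 × 39.50) = 3.0675
ΔT = 3.0675² = 9.410 °C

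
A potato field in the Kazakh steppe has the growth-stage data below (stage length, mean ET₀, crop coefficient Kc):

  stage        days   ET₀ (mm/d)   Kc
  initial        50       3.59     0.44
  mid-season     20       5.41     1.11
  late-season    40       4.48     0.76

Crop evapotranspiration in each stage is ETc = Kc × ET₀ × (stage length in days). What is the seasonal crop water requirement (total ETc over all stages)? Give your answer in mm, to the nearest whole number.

initial: 0.44 × 3.59 × 50 = 78.98 mm
mid-season: 1.11 × 5.41 × 20 = 120.10 mm
late-season: 0.76 × 4.48 × 40 = 136.19 mm
Seasonal total = 335.27 mm

335 mm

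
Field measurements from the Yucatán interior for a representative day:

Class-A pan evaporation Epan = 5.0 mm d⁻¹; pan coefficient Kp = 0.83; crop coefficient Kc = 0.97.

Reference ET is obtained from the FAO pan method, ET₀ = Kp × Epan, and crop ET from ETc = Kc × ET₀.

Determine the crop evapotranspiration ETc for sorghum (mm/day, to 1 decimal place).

4.0 mm/day

ET₀ = 0.83 × 5.0 = 4.1500 mm/d
ETc = Kc × ET₀ = 0.97 × 4.1500 = 4.0255 mm/d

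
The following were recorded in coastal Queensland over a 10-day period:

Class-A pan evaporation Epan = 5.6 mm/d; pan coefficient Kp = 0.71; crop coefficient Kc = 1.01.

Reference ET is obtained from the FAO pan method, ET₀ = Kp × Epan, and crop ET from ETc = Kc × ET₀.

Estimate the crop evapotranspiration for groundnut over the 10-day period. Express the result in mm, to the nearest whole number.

ET₀ = 0.71 × 5.6 = 3.9760 mm/d
ETc = Kc × ET₀ = 1.01 × 3.9760 = 4.0158 mm/d
Over 10 days: 4.0158 × 10 = 40.158 mm

40 mm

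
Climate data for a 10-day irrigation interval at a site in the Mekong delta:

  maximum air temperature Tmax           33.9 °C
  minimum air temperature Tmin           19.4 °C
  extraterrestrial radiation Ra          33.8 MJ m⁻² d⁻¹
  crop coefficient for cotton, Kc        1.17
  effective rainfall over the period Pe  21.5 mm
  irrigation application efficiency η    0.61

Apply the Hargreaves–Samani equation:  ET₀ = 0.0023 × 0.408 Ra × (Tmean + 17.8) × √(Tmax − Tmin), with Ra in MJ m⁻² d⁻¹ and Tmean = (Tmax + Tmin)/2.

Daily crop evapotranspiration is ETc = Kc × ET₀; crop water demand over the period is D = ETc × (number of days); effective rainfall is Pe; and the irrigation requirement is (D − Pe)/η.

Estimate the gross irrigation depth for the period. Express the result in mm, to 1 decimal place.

Tmean = (33.9 + 19.4)/2 = 26.65 °C
0.408 Ra = 0.408 × 33.8 = 13.7904 mm/d equivalent
ET₀ = 0.0023 × 13.7904 × (26.65 + 17.8) × √14.5 = 0.0023 × 13.7904 × 44.45 × 3.8079 = 5.3686 mm/d
ETc = Kc × ET₀ = 1.17 × 5.3686 = 6.2813 mm/d
Crop demand D = ETc × 10 d = 6.2813 × 10 = 62.813 mm
D − Pe = 62.813 − 21.5 = 41.313 mm
Gross irrigation = 41.313 / 0.61 = 67.726 mm

67.7 mm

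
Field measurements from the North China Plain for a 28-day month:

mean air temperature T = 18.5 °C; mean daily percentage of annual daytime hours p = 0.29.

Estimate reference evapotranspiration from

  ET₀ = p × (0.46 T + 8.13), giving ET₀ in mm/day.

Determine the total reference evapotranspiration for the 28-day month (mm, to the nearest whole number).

ET₀ = 0.29 × (0.46 × 18.5 + 8.13) = 0.29 × 16.640 = 4.8256 mm/d
Monthly total = 4.8256 × 28 = 135.117 mm

135 mm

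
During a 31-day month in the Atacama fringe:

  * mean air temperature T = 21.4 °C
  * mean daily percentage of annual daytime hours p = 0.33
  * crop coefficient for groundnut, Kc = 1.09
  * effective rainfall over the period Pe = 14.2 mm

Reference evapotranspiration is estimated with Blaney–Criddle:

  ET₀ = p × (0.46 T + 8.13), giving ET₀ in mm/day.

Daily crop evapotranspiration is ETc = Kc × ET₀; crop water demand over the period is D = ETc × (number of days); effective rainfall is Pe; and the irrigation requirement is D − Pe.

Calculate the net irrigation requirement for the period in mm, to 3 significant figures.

186 mm

ET₀ = 0.33 × (0.46 × 21.4 + 8.13) = 0.33 × 17.974 = 5.9314 mm/d
ETc = Kc × ET₀ = 1.09 × 5.9314 = 6.4652 mm/d
Crop demand D = ETc × 31 d = 6.4652 × 31 = 200.421 mm
D − Pe = 200.421 − 14.2 = 186.221 mm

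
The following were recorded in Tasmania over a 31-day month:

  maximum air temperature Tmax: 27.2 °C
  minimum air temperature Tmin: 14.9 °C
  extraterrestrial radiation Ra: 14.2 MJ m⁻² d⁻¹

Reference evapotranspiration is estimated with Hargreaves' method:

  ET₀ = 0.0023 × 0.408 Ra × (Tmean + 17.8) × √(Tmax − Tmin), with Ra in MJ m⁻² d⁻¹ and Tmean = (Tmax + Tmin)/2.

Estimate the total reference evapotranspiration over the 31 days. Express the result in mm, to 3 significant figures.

Tmean = (27.2 + 14.9)/2 = 21.05 °C
0.408 Ra = 0.408 × 14.2 = 5.7936 mm/d equivalent
ET₀ = 0.0023 × 5.7936 × (21.05 + 17.8) × √12.3 = 0.0023 × 5.7936 × 38.85 × 3.5071 = 1.8156 mm/d
Over 31 days: 1.8156 × 31 = 56.284 mm

56.3 mm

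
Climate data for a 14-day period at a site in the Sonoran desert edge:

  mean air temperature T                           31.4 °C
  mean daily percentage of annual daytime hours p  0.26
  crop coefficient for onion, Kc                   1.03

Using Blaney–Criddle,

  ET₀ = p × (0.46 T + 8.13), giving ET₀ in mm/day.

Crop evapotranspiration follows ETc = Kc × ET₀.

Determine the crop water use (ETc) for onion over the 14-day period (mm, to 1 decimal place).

ET₀ = 0.26 × (0.46 × 31.4 + 8.13) = 0.26 × 22.574 = 5.8692 mm/d
ETc = Kc × ET₀ = 1.03 × 5.8692 = 6.0453 mm/d
Over 14 days: 6.0453 × 14 = 84.634 mm

84.6 mm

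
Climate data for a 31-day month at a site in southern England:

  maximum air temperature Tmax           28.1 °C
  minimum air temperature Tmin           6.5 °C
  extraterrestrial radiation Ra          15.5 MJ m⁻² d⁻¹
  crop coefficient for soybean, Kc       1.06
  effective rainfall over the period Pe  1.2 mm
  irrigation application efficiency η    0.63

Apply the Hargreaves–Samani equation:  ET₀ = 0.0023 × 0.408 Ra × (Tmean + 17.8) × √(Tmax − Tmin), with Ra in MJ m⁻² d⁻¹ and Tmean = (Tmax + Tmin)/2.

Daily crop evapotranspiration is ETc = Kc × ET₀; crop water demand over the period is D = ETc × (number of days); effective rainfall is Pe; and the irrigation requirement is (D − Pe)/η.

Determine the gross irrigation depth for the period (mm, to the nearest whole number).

122 mm

Tmean = (28.1 + 6.5)/2 = 17.30 °C
0.408 Ra = 0.408 × 15.5 = 6.3240 mm/d equivalent
ET₀ = 0.0023 × 6.3240 × (17.30 + 17.8) × √21.6 = 0.0023 × 6.3240 × 35.10 × 4.6476 = 2.3728 mm/d
ETc = Kc × ET₀ = 1.06 × 2.3728 = 2.5152 mm/d
Crop demand D = ETc × 31 d = 2.5152 × 31 = 77.971 mm
D − Pe = 77.971 − 1.2 = 76.771 mm
Gross irrigation = 76.771 / 0.63 = 121.859 mm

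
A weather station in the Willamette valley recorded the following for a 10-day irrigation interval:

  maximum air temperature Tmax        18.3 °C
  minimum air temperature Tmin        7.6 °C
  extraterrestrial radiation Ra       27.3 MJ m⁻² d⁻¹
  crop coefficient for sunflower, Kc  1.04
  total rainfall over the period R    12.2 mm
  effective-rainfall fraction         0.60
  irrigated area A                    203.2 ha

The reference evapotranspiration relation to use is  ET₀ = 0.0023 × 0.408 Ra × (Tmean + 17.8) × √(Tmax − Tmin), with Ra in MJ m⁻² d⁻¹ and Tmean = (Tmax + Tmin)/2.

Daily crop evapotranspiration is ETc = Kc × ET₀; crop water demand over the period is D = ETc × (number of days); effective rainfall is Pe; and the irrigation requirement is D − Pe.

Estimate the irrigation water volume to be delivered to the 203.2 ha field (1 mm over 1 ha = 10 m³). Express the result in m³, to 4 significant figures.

Tmean = (18.3 + 7.6)/2 = 12.95 °C
0.408 Ra = 0.408 × 27.3 = 11.1384 mm/d equivalent
ET₀ = 0.0023 × 11.1384 × (12.95 + 17.8) × √10.7 = 0.0023 × 11.1384 × 30.75 × 3.2711 = 2.5769 mm/d
ETc = Kc × ET₀ = 1.04 × 2.5769 = 2.6800 mm/d
Crop demand D = ETc × 10 d = 2.6800 × 10 = 26.800 mm
Pe = 0.60 × 12.2 = 7.320 mm
D − Pe = 26.800 − 7.320 = 19.480 mm
Volume = 19.480 mm × 203.2 ha × 10 = 39583.4 m³

39580 m³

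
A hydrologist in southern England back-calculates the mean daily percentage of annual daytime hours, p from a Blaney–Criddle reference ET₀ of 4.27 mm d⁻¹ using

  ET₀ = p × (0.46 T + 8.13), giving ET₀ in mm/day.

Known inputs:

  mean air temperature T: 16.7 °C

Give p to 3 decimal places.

p = ET₀ / (0.46 T + 8.13) = 4.27 / (0.46 × 16.7 + 8.13) = 4.27 / 15.812 = 0.2700

0.270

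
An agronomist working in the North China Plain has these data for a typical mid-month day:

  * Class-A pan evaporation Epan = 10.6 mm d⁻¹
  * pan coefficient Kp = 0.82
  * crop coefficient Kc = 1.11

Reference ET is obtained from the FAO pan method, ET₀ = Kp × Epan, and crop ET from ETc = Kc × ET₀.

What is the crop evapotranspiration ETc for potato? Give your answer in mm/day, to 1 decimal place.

9.6 mm/day

ET₀ = 0.82 × 10.6 = 8.6920 mm/d
ETc = Kc × ET₀ = 1.11 × 8.6920 = 9.6481 mm/d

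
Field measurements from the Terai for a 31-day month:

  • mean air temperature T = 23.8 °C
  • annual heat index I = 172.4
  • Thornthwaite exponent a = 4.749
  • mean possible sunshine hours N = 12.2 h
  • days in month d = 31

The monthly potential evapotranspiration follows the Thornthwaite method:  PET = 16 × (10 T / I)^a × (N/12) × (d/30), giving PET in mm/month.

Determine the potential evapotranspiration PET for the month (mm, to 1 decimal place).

77.7 mm

10T/I = 10 × 23.8 / 172.4 = 1.3805
(10T/I)^a = 1.3805^4.749 = 4.6242
Uncorrected PET = 16 × 4.6242 = 73.987 mm
Correction = (N/12)(d/30) = (12.2/12)(31/30) = 1.0506
PET = 73.987 × 1.0506 = 77.731 mm/month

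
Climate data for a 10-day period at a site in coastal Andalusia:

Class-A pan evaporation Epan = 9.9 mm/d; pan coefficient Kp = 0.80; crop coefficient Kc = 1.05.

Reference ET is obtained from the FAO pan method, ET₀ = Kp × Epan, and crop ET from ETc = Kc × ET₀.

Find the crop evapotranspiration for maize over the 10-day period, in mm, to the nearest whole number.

ET₀ = 0.80 × 9.9 = 7.9200 mm/d
ETc = Kc × ET₀ = 1.05 × 7.9200 = 8.3160 mm/d
Over 10 days: 8.3160 × 10 = 83.160 mm

83 mm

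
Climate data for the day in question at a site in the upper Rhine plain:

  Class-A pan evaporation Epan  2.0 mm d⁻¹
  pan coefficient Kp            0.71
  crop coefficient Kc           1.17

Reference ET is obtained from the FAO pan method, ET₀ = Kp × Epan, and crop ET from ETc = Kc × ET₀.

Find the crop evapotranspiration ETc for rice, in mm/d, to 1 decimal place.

ET₀ = 0.71 × 2.0 = 1.4200 mm/d
ETc = Kc × ET₀ = 1.17 × 1.4200 = 1.6614 mm/d

1.7 mm/d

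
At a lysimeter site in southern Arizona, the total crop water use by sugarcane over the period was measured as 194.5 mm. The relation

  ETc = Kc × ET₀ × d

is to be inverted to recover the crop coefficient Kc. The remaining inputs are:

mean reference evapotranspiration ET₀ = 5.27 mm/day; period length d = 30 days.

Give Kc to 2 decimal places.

ETc = Kc × ET₀ × d  ⇒  Kc = ETc / (ET₀ × d)
Kc = 194.5 / (5.27 × 30) = 194.5 / 158.10 = 1.2302

1.23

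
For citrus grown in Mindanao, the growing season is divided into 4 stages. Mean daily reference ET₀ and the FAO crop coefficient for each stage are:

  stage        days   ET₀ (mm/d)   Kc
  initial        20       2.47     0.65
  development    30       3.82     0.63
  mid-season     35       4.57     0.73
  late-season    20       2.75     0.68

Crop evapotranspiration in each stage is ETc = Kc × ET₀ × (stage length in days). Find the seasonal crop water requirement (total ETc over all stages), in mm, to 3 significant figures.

258 mm

initial: 0.65 × 2.47 × 20 = 32.11 mm
development: 0.63 × 3.82 × 30 = 72.20 mm
mid-season: 0.73 × 4.57 × 35 = 116.76 mm
late-season: 0.68 × 2.75 × 20 = 37.40 mm
Seasonal total = 258.47 mm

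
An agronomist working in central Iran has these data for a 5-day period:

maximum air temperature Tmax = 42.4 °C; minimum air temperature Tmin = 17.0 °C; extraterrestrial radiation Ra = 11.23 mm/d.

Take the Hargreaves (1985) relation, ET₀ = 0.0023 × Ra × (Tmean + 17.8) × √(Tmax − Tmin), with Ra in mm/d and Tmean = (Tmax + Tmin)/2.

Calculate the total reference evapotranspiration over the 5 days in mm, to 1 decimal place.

Tmean = (42.4 + 17.0)/2 = 29.70 °C
ET₀ = 0.0023 × 11.23 × (29.70 + 17.8) × √25.4 = 0.0023 × 11.23 × 47.50 × 5.0398 = 6.1832 mm/d
Over 5 days: 6.1832 × 5 = 30.916 mm

30.9 mm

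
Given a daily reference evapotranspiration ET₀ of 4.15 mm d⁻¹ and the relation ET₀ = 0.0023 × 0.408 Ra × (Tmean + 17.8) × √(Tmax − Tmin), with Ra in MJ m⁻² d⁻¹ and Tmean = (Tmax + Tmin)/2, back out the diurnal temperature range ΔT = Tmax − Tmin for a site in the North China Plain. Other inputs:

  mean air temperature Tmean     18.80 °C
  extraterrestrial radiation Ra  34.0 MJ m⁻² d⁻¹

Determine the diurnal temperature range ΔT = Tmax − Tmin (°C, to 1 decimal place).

√ΔT = ET₀ / [0.0023 × 0.408 × Ra × (Tmean+17.8)] = 4.15 / (0.0023 × 13.8720 × 36.60) = 3.5539
ΔT = 3.5539² = 12.630 °C

12.6 °C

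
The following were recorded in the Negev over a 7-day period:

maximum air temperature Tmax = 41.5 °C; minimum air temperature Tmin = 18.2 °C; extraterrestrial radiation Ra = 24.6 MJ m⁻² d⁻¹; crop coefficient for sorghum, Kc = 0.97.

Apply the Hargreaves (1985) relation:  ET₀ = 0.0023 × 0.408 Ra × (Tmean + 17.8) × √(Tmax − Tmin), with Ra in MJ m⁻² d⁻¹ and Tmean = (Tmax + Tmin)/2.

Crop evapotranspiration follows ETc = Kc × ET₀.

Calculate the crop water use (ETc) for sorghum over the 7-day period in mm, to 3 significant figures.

36.1 mm

Tmean = (41.5 + 18.2)/2 = 29.85 °C
0.408 Ra = 0.408 × 24.6 = 10.0368 mm/d equivalent
ET₀ = 0.0023 × 10.0368 × (29.85 + 17.8) × √23.3 = 0.0023 × 10.0368 × 47.65 × 4.8270 = 5.3096 mm/d
ETc = Kc × ET₀ = 0.97 × 5.3096 = 5.1503 mm/d
Over 7 days: 5.1503 × 7 = 36.052 mm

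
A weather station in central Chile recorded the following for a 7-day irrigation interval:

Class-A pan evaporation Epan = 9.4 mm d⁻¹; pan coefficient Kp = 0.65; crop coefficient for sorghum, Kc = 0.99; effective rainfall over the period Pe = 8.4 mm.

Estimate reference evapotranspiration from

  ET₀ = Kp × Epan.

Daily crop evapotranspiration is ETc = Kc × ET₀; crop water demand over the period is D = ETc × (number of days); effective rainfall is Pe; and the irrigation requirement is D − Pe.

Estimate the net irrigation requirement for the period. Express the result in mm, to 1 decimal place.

33.9 mm

ET₀ = 0.65 × 9.4 = 6.1100 mm/d
ETc = Kc × ET₀ = 0.99 × 6.1100 = 6.0489 mm/d
Crop demand D = ETc × 7 d = 6.0489 × 7 = 42.342 mm
D − Pe = 42.342 − 8.4 = 33.942 mm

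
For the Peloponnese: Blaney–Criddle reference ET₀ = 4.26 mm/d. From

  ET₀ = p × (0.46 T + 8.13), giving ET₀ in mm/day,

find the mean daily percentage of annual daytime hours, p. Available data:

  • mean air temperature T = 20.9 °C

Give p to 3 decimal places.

p = ET₀ / (0.46 T + 8.13) = 4.26 / (0.46 × 20.9 + 8.13) = 4.26 / 17.744 = 0.2401

0.240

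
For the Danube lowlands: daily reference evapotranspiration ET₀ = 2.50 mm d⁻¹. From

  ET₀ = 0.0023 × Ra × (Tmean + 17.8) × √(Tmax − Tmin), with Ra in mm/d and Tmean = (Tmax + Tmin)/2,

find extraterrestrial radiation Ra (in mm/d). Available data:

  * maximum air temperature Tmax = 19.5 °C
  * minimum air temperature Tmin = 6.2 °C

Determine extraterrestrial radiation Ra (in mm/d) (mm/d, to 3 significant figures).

9.72 mm/d

Tmean = 12.85 °C; √ΔT = 3.6469
Ra = ET₀ / [0.0023 × (Tmean+17.8) × √ΔT] = 2.50 / (0.0023 × 30.65 × 3.6469) = 9.724 mm/d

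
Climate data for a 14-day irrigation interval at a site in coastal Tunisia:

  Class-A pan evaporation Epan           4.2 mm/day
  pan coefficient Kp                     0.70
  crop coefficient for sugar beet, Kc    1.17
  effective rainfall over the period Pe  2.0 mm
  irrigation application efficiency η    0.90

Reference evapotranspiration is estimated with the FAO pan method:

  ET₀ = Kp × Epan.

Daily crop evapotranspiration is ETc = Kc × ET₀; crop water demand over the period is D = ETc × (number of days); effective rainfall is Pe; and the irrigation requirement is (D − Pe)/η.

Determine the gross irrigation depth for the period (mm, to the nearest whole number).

ET₀ = 0.70 × 4.2 = 2.9400 mm/d
ETc = Kc × ET₀ = 1.17 × 2.9400 = 3.4398 mm/d
Crop demand D = ETc × 14 d = 3.4398 × 14 = 48.157 mm
D − Pe = 48.157 − 2.0 = 46.157 mm
Gross irrigation = 46.157 / 0.90 = 51.286 mm

51 mm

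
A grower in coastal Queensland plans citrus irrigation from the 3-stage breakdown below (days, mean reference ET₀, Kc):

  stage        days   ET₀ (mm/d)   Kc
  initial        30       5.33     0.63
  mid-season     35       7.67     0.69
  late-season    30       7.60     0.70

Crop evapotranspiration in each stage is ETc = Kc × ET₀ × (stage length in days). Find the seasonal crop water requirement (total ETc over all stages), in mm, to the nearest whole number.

initial: 0.63 × 5.33 × 30 = 100.74 mm
mid-season: 0.69 × 7.67 × 35 = 185.23 mm
late-season: 0.70 × 7.60 × 30 = 159.60 mm
Seasonal total = 445.57 mm

446 mm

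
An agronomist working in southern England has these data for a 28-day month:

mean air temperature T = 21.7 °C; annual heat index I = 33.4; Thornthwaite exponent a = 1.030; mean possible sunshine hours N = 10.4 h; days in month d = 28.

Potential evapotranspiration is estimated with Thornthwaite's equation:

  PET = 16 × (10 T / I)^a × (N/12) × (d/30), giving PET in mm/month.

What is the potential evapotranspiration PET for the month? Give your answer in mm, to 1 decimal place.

88.9 mm

10T/I = 10 × 21.7 / 33.4 = 6.4970
(10T/I)^a = 6.4970^1.030 = 6.8722
Uncorrected PET = 16 × 6.8722 = 109.955 mm
Correction = (N/12)(d/30) = (10.4/12)(28/30) = 0.8089
PET = 109.955 × 0.8089 = 88.943 mm/month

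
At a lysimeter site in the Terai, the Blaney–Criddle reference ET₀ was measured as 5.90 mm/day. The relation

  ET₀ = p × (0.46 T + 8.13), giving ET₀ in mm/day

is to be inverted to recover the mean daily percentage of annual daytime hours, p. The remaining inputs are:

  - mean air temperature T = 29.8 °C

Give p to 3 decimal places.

0.270

p = ET₀ / (0.46 T + 8.13) = 5.90 / (0.46 × 29.8 + 8.13) = 5.90 / 21.838 = 0.2702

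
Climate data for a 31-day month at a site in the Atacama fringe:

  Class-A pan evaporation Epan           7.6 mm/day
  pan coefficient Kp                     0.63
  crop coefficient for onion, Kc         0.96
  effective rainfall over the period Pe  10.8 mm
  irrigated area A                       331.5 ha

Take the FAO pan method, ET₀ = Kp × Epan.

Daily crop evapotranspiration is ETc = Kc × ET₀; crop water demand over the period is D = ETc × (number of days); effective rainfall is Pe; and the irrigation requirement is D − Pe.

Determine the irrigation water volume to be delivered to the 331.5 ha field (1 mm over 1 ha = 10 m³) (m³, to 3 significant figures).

ET₀ = 0.63 × 7.6 = 4.7880 mm/d
ETc = Kc × ET₀ = 0.96 × 4.7880 = 4.5965 mm/d
Crop demand D = ETc × 31 d = 4.5965 × 31 = 142.492 mm
D − Pe = 142.492 − 10.8 = 131.692 mm
Volume = 131.692 mm × 331.5 ha × 10 = 436559.0 m³

437000 m³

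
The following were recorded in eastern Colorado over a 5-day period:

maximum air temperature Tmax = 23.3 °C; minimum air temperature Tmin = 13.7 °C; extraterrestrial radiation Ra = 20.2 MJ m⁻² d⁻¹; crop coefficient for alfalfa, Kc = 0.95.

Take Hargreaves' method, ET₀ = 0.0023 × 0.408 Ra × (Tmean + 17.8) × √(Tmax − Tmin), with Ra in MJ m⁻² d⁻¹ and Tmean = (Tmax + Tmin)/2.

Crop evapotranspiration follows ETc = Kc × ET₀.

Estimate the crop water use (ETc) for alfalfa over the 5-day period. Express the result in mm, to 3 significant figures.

Tmean = (23.3 + 13.7)/2 = 18.50 °C
0.408 Ra = 0.408 × 20.2 = 8.2416 mm/d equivalent
ET₀ = 0.0023 × 8.2416 × (18.50 + 17.8) × √9.6 = 0.0023 × 8.2416 × 36.30 × 3.0984 = 2.1320 mm/d
ETc = Kc × ET₀ = 0.95 × 2.1320 = 2.0254 mm/d
Over 5 days: 2.0254 × 5 = 10.127 mm

10.1 mm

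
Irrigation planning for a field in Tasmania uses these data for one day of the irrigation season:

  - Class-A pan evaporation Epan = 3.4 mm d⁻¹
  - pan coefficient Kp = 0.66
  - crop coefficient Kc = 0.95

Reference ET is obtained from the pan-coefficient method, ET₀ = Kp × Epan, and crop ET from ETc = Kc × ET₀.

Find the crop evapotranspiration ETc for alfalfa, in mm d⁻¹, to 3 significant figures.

ET₀ = 0.66 × 3.4 = 2.2440 mm/d
ETc = Kc × ET₀ = 0.95 × 2.2440 = 2.1318 mm/d

2.13 mm d⁻¹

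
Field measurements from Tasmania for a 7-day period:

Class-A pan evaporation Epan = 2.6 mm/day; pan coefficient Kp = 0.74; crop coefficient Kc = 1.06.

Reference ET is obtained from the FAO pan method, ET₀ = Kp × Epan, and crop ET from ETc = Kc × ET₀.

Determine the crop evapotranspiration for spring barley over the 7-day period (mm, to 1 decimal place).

14.3 mm

ET₀ = 0.74 × 2.6 = 1.9240 mm/d
ETc = Kc × ET₀ = 1.06 × 1.9240 = 2.0394 mm/d
Over 7 days: 2.0394 × 7 = 14.276 mm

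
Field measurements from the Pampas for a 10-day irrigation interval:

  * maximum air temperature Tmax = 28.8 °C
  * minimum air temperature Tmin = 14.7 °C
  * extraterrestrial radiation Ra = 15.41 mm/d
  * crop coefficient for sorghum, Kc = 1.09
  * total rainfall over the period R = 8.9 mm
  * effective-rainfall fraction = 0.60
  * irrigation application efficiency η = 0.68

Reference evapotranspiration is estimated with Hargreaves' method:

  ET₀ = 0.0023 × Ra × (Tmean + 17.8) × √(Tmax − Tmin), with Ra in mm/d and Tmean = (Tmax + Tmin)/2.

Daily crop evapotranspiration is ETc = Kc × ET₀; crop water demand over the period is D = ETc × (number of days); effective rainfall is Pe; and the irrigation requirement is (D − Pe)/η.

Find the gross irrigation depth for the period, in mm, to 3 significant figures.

Tmean = (28.8 + 14.7)/2 = 21.75 °C
ET₀ = 0.0023 × 15.41 × (21.75 + 17.8) × √14.1 = 0.0023 × 15.41 × 39.55 × 3.7550 = 5.2636 mm/d
ETc = Kc × ET₀ = 1.09 × 5.2636 = 5.7373 mm/d
Crop demand D = ETc × 10 d = 5.7373 × 10 = 57.373 mm
Pe = 0.60 × 8.9 = 5.340 mm
D − Pe = 57.373 − 5.340 = 52.033 mm
Gross irrigation = 52.033 / 0.68 = 76.519 mm

76.5 mm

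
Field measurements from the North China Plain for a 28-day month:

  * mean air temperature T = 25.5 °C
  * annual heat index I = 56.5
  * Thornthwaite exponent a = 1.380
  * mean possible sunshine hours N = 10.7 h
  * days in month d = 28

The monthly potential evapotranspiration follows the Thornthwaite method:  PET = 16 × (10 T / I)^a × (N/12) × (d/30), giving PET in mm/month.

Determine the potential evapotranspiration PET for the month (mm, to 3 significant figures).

10T/I = 10 × 25.5 / 56.5 = 4.5133
(10T/I)^a = 4.5133^1.380 = 8.0021
Uncorrected PET = 16 × 8.0021 = 128.034 mm
Correction = (N/12)(d/30) = (10.7/12)(28/30) = 0.8322
PET = 128.034 × 0.8322 = 106.550 mm/month

107 mm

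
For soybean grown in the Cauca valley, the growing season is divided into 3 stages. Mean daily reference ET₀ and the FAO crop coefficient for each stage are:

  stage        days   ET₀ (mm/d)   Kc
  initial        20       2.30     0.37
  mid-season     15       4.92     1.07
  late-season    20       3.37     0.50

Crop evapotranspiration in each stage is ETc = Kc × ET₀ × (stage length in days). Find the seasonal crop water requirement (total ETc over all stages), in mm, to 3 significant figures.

130 mm

initial: 0.37 × 2.30 × 20 = 17.02 mm
mid-season: 1.07 × 4.92 × 15 = 78.97 mm
late-season: 0.50 × 3.37 × 20 = 33.70 mm
Seasonal total = 129.69 mm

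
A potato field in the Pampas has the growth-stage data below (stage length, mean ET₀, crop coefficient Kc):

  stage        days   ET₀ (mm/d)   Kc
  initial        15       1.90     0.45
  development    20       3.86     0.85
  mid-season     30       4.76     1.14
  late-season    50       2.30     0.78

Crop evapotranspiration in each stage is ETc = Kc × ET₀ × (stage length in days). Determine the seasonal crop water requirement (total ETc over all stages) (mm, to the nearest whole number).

331 mm

initial: 0.45 × 1.90 × 15 = 12.83 mm
development: 0.85 × 3.86 × 20 = 65.62 mm
mid-season: 1.14 × 4.76 × 30 = 162.79 mm
late-season: 0.78 × 2.30 × 50 = 89.70 mm
Seasonal total = 330.94 mm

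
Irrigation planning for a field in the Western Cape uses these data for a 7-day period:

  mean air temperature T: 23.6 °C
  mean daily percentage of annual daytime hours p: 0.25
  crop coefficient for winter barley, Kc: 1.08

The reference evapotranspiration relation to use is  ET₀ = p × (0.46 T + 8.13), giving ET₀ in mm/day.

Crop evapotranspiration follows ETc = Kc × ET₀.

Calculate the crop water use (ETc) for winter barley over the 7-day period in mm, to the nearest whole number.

36 mm

ET₀ = 0.25 × (0.46 × 23.6 + 8.13) = 0.25 × 18.986 = 4.7465 mm/d
ETc = Kc × ET₀ = 1.08 × 4.7465 = 5.1262 mm/d
Over 7 days: 5.1262 × 7 = 35.883 mm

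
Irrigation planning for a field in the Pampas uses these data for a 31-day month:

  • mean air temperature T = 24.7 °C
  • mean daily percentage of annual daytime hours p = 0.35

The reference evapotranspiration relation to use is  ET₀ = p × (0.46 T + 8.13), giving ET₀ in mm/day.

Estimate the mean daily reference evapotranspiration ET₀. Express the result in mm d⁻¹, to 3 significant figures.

ET₀ = 0.35 × (0.46 × 24.7 + 8.13) = 0.35 × 19.492 = 6.8222 mm/d

6.82 mm d⁻¹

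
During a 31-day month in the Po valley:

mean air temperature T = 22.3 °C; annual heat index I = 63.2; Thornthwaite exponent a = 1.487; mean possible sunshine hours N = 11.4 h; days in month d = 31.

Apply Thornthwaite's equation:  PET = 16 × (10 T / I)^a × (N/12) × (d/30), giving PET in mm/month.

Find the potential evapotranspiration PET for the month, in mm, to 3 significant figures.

102 mm

10T/I = 10 × 22.3 / 63.2 = 3.5285
(10T/I)^a = 3.5285^1.487 = 6.5203
Uncorrected PET = 16 × 6.5203 = 104.325 mm
Correction = (N/12)(d/30) = (11.4/12)(31/30) = 0.9817
PET = 104.325 × 0.9817 = 102.416 mm/month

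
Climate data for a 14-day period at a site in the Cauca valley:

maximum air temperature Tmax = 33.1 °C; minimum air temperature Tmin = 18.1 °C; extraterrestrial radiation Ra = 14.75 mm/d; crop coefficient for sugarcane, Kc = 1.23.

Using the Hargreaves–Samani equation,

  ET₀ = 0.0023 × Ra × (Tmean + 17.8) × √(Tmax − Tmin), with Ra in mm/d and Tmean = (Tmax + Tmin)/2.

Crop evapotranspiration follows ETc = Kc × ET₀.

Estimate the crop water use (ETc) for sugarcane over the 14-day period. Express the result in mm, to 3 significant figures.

Tmean = (33.1 + 18.1)/2 = 25.60 °C
ET₀ = 0.0023 × 14.75 × (25.60 + 17.8) × √15.0 = 0.0023 × 14.75 × 43.40 × 3.8730 = 5.7024 mm/d
ETc = Kc × ET₀ = 1.23 × 5.7024 = 7.0140 mm/d
Over 14 days: 7.0140 × 14 = 98.196 mm

98.2 mm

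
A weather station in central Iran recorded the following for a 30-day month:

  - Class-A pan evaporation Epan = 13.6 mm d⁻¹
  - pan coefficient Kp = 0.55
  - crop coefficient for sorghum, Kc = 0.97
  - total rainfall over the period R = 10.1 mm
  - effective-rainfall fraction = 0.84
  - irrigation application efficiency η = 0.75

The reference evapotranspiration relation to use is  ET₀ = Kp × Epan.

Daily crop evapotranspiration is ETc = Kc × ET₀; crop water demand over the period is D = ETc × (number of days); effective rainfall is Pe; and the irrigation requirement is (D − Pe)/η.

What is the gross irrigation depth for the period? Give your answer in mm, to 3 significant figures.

279 mm

ET₀ = 0.55 × 13.6 = 7.4800 mm/d
ETc = Kc × ET₀ = 0.97 × 7.4800 = 7.2556 mm/d
Crop demand D = ETc × 30 d = 7.2556 × 30 = 217.668 mm
Pe = 0.84 × 10.1 = 8.484 mm
D − Pe = 217.668 − 8.484 = 209.184 mm
Gross irrigation = 209.184 / 0.75 = 278.912 mm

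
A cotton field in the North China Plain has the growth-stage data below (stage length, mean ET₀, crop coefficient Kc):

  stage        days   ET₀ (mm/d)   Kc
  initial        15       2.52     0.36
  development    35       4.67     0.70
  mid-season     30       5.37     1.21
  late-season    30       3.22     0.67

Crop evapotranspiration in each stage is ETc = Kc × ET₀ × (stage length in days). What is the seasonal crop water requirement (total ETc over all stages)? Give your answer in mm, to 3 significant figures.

initial: 0.36 × 2.52 × 15 = 13.61 mm
development: 0.70 × 4.67 × 35 = 114.42 mm
mid-season: 1.21 × 5.37 × 30 = 194.93 mm
late-season: 0.67 × 3.22 × 30 = 64.72 mm
Seasonal total = 387.68 mm

388 mm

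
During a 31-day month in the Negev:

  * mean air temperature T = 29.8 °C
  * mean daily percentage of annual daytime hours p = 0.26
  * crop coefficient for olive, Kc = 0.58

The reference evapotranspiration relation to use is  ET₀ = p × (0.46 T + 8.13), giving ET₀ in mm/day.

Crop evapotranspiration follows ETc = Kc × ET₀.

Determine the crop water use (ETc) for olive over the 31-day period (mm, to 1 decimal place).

ET₀ = 0.26 × (0.46 × 29.8 + 8.13) = 0.26 × 21.838 = 5.6779 mm/d
ETc = Kc × ET₀ = 0.58 × 5.6779 = 3.2932 mm/d
Over 31 days: 3.2932 × 31 = 102.089 mm

102.1 mm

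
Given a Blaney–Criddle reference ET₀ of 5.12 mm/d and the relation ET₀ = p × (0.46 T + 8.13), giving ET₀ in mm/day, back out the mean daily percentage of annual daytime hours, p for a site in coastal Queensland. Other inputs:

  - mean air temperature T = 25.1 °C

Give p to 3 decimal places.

p = ET₀ / (0.46 T + 8.13) = 5.12 / (0.46 × 25.1 + 8.13) = 5.12 / 19.676 = 0.2602

0.260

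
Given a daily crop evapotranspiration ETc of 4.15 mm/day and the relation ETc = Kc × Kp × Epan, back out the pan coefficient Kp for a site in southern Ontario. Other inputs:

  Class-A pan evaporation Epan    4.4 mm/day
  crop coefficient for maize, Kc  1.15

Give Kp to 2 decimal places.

0.82

ETc = Kc × Kp × Epan  ⇒  Kp = ETc / (Kc × Epan)
Kp = 4.15 / (1.15 × 4.4) = 4.15 / 5.060 = 0.8202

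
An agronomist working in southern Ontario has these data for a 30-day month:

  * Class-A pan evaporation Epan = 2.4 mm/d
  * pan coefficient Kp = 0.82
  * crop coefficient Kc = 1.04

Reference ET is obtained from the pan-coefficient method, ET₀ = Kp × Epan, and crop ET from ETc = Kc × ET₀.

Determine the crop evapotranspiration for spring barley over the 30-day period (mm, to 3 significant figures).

61.4 mm

ET₀ = 0.82 × 2.4 = 1.9680 mm/d
ETc = Kc × ET₀ = 1.04 × 1.9680 = 2.0467 mm/d
Over 30 days: 2.0467 × 30 = 61.401 mm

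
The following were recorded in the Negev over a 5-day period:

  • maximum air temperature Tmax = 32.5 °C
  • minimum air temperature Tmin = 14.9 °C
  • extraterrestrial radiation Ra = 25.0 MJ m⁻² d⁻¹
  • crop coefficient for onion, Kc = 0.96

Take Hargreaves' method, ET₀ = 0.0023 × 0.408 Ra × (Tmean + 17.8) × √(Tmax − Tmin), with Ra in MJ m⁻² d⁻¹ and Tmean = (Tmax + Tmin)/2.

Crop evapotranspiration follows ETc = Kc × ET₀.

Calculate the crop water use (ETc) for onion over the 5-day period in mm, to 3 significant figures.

Tmean = (32.5 + 14.9)/2 = 23.70 °C
0.408 Ra = 0.408 × 25.0 = 10.2000 mm/d equivalent
ET₀ = 0.0023 × 10.2000 × (23.70 + 17.8) × √17.6 = 0.0023 × 10.2000 × 41.50 × 4.1952 = 4.0844 mm/d
ETc = Kc × ET₀ = 0.96 × 4.0844 = 3.9210 mm/d
Over 5 days: 3.9210 × 5 = 19.605 mm

19.6 mm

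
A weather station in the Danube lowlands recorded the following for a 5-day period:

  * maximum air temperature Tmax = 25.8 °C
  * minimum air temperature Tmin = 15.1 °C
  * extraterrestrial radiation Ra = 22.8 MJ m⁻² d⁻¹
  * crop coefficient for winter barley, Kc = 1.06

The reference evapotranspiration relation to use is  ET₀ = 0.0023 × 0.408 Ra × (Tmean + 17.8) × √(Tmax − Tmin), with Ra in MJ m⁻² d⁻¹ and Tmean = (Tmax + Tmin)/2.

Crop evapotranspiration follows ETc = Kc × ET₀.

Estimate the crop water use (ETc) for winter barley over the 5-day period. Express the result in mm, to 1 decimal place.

Tmean = (25.8 + 15.1)/2 = 20.45 °C
0.408 Ra = 0.408 × 22.8 = 9.3024 mm/d equivalent
ET₀ = 0.0023 × 9.3024 × (20.45 + 17.8) × √10.7 = 0.0023 × 9.3024 × 38.25 × 3.2711 = 2.6770 mm/d
ETc = Kc × ET₀ = 1.06 × 2.6770 = 2.8376 mm/d
Over 5 days: 2.8376 × 5 = 14.188 mm

14.2 mm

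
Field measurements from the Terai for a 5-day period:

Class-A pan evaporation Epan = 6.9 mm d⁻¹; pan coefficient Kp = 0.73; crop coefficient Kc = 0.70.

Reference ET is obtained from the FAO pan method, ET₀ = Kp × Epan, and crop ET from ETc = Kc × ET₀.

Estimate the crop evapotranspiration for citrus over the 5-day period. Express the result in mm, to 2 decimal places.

17.63 mm

ET₀ = 0.73 × 6.9 = 5.0370 mm/d
ETc = Kc × ET₀ = 0.70 × 5.0370 = 3.5259 mm/d
Over 5 days: 3.5259 × 5 = 17.630 mm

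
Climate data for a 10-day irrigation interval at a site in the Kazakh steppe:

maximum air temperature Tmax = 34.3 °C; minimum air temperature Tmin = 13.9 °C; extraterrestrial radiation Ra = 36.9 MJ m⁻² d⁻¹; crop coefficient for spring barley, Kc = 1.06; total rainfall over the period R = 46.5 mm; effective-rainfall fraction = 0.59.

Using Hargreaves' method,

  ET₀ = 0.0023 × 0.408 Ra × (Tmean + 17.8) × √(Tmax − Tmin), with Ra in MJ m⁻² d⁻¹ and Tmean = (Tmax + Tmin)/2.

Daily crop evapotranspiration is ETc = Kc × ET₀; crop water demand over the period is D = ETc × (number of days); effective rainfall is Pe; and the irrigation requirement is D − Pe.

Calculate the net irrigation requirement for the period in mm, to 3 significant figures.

Tmean = (34.3 + 13.9)/2 = 24.10 °C
0.408 Ra = 0.408 × 36.9 = 15.0552 mm/d equivalent
ET₀ = 0.0023 × 15.0552 × (24.10 + 17.8) × √20.4 = 0.0023 × 15.0552 × 41.90 × 4.5166 = 6.5530 mm/d
ETc = Kc × ET₀ = 1.06 × 6.5530 = 6.9462 mm/d
Crop demand D = ETc × 10 d = 6.9462 × 10 = 69.462 mm
Pe = 0.59 × 46.5 = 27.435 mm
D − Pe = 69.462 − 27.435 = 42.027 mm

42.0 mm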